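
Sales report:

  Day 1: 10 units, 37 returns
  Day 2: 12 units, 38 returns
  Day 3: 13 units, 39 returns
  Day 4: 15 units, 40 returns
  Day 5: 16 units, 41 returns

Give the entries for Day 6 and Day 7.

18 units, 42 returns; 19 units, 43 returns

Units: 10, 12, 13, 15, 16 → 18 → 19 (alternating steps +2, +1, +2, +1, …).
Returns: +1 each step, so 37, 38, 39, 40, 41 → 42 → 43.
So the next two lines are 18 units, 42 returns and 19 units, 43 returns.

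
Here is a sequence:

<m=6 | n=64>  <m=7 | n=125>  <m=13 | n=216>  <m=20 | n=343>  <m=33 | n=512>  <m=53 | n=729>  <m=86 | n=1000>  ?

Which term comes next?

M: each term is the sum of the two before it, so 6, 7, 13, 20, 33, 53, 86 → 139.
N — perfect cubes: 4³, 5³, 6³, …: 64, 125, 216, 343, 512, 729, 1000 → 1331.
Putting it together: <m=139 | n=1331>.

<m=139 | n=1331>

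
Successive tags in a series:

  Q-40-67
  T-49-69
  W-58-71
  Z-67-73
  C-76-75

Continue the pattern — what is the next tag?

Letter — letters move forward 3 places in the alphabet, wrapping Z→A: Q, T, W, Z, C → F.
Second component: 40, 49, 58, 67, 76 → 85 (+9 each step).
Third component — +2 each step: 67, 69, 71, 73, 75 → 77.
So the next tag is F-85-77.

F-85-77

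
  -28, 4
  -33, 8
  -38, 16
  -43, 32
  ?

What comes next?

-48, 64

First value — −5 each step: -28, -33, -38, -43 → -48.
Second value: 4, 8, 16, 32 → 64 (×2 each step).
So the next point is -48, 64.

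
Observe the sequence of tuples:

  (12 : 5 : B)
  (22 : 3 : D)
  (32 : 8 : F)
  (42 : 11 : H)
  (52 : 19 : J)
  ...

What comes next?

First coordinate: +10 each step; 12, 22, 32, 42, 52 → 62.
Second coordinate: each term is the sum of the two before it; 5, 3, 8, 11, 19 → 30.
Letter: letters move forward 2 places in the alphabet, so B, D, F, H, J → L.
Putting it together: (62 : 30 : L).

(62 : 30 : L)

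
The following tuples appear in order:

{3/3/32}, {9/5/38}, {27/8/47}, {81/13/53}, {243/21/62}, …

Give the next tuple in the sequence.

For the first value, ×3 each step: 3, 9, 27, 81, 243 → 729.
Second value: 3, 5, 8, 13, 21 → 34 (each term is the sum of the two before it).
Third value: 32, 38, 47, 53, 62 → 68 (alternating steps +6, +9, +6, +9, …).
Putting it together: {729/34/68}.

{729/34/68}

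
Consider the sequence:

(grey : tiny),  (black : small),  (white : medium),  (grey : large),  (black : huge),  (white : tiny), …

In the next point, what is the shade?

grey

Shade: repeats grey → black → white; grey, black, white, grey, black, white → grey.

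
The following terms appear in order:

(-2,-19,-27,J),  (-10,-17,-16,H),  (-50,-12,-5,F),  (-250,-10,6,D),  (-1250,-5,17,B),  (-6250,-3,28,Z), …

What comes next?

First entry: ×5 each step, so -2, -10, -50, -250, -1250, -6250 → -31250.
For the second entry, alternating steps +2, +5, +2, +5, …: -19, -17, -12, -10, -5, -3 → 2.
Third entry goes -27, -16, -5, 6, 17, 28 → 39 (+11 each step).
Letter goes J, H, F, D, B, Z → X (letters move back 2 places in the alphabet, wrapping A→Z).
Putting it together: (-31250,2,39,X).

(-31250,2,39,X)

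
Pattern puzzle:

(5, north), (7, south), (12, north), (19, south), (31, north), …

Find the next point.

First value: each term is the sum of the two before it; 5, 7, 12, 19, 31 → 50.
For the direction, alternates north ↔ south: north, south, north, south, north → south.
Combining the parts gives (50, south).

(50, south)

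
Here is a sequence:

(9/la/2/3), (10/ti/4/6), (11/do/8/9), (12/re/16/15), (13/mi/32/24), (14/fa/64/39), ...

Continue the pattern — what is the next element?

First slot — +1 each step: 9, 10, 11, 12, 13, 14 → 15.
Note: la, ti, do, re, mi, fa → sol (runs through the solfège scale do→ti).
For the third slot, ×2 each step: 2, 4, 8, 16, 32, 64 → 128.
For the fourth slot, each term is the sum of the two before it: 3, 6, 9, 15, 24, 39 → 63.
Combining the parts gives (15/sol/128/63).

(15/sol/128/63)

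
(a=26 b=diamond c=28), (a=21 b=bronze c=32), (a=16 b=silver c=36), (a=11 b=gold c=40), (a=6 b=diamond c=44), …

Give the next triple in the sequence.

A goes 26, 21, 16, 11, 6 → 1 (−5 each step).
B — repeats diamond → bronze → silver → gold: diamond, bronze, silver, gold, diamond → bronze.
C: +4 each step; 28, 32, 36, 40, 44 → 48.
Combining the parts gives (a=1 b=bronze c=48).

(a=1 b=bronze c=48)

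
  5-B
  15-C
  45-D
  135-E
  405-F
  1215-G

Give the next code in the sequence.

First component: ×3 each step; 5, 15, 45, 135, 405, 1215 → 3645.
Letter: letters move forward 1 place in the alphabet, so B, C, D, E, F, G → H.
Combining the parts gives 3645-H.

3645-H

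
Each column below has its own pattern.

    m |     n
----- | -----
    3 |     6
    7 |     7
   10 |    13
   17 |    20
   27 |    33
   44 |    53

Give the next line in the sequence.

71  86

For the column m, each term is the sum of the two before it: 3, 7, 10, 17, 27, 44 → 71.
Column n: each term is the sum of the two before it, so 6, 7, 13, 20, 33, 53 → 86.
Putting it together: 71  86.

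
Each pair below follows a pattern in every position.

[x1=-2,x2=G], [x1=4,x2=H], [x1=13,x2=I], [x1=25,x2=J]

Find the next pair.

X1: -2, 4, 13, 25 → 40 (differences are 6, 9, 12, … (increasing by 3 each time)).
X2: G, H, I, J → K (letters move forward 1 place in the alphabet).
So the next pair is [x1=40,x2=K].

[x1=40,x2=K]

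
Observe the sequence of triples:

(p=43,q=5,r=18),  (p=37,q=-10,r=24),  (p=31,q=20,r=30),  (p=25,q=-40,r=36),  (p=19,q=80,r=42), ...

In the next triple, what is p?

For the p, −6 each step: 43, 37, 31, 25, 19 → 13.

13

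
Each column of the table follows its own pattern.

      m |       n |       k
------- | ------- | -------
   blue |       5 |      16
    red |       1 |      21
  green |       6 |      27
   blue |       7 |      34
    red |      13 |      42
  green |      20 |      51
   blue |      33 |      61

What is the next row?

Column m: repeats blue → red → green; blue, red, green, blue, red, green, blue → red.
Column n: each term is the sum of the two before it, so 5, 1, 6, 7, 13, 20, 33 → 53.
Column k — differences are 5, 6, 7, … (increasing by 1 each time): 16, 21, 27, 34, 42, 51, 61 → 72.
So the next row is red  53  72.

red  53  72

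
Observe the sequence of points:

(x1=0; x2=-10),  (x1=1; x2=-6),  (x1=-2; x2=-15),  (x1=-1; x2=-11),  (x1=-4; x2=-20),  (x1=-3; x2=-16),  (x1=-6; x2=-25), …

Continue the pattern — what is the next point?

X1: alternating steps +1, −3, +1, −3, …; 0, 1, -2, -1, -4, -3, -6 → -5.
X2 — alternating steps +4, −9, +4, −9, …: -10, -6, -15, -11, -20, -16, -25 → -21.
Putting it together: (x1=-5; x2=-21).

(x1=-5; x2=-21)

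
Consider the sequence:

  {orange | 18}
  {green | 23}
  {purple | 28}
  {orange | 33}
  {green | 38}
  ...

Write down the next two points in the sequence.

Colour: orange, green, purple, orange, green → purple → orange (repeats orange → green → purple).
Second coordinate: 18, 23, 28, 33, 38 → 43 → 48 (+5 each step).
Putting the parts together: {purple | 43} and then {orange | 48}.

{purple | 43}, {orange | 48}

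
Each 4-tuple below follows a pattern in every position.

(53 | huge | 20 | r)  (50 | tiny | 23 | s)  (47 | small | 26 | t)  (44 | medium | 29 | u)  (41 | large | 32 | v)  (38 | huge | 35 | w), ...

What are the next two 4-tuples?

First entry: −3 each step, so 53, 50, 47, 44, 41, 38 → 35 → 32.
For the size, repeats huge → tiny → small → medium → large: huge, tiny, small, medium, large, huge → tiny → small.
Third entry: together with the first entry always sums to 73, so 20, 23, 26, 29, 32, 35 → 38 → 41.
Letter: letters move forward 1 place in the alphabet, so r, s, t, u, v, w → x → y.
So the next two 4-tuples are (35 | tiny | 38 | x) and (32 | small | 41 | y).

(35 | tiny | 38 | x), (32 | small | 41 | y)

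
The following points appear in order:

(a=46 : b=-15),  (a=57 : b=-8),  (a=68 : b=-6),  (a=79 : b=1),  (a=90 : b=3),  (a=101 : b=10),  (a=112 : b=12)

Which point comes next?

A: 46, 57, 68, 79, 90, 101, 112 → 123 (+11 each step).
B: -15, -8, -6, 1, 3, 10, 12 → 19 (alternating steps +7, +2, +7, +2, …).
So the next point is (a=123 : b=19).

(a=123 : b=19)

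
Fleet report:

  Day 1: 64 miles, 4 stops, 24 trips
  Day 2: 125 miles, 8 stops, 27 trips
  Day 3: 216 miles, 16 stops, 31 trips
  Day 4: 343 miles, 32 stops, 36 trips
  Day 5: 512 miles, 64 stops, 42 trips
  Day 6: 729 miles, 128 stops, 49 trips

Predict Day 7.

1000 miles, 256 stops, 57 trips

Miles: 64, 125, 216, 343, 512, 729 → 1000 (perfect cubes: 4³, 5³, 6³, …).
Stops goes 4, 8, 16, 32, 64, 128 → 256 (×2 each step).
Trips: 24, 27, 31, 36, 42, 49 → 57 (differences are 3, 4, 5, … (increasing by 1 each time)).
So the next row is 1000 miles, 256 stops, 57 trips.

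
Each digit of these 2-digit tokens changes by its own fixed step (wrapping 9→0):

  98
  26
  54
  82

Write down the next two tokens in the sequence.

10 then 48

First digit: +3 each step, mod 10, so 9, 2, 5, 8 → 1 → 4.
Second digit goes 8, 6, 4, 2 → 0 → 8 (−2 each step, mod 10).
Putting the parts together: 10 and then 48.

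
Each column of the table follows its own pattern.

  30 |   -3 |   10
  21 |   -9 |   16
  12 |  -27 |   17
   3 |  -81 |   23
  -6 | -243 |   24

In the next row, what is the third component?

Third component: alternating steps +6, +1, +6, +1, …, so 10, 16, 17, 23, 24 → 30.

30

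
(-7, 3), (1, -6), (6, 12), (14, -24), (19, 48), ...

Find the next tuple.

First slot — alternating steps +8, +5, +8, +5, …: -7, 1, 6, 14, 19 → 27.
Second slot: 3, -6, 12, -24, 48 → -96 (×(-2) each step).
So the next tuple is (27, -96).

(27, -96)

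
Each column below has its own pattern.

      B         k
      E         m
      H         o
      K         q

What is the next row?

N  s

First letter: letters move forward 3 places in the alphabet, so B, E, H, K → N.
Second letter goes k, m, o, q → s (letters move forward 2 places in the alphabet).
Putting it together: N  s.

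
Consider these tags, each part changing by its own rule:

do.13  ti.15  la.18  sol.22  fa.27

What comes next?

mi.33

Note: do, ti, la, sol, fa → mi (runs backward through the solfège scale do→ti).
Second component — differences are 2, 3, 4, … (increasing by 1 each time): 13, 15, 18, 22, 27 → 33.
So the next tag is mi.33.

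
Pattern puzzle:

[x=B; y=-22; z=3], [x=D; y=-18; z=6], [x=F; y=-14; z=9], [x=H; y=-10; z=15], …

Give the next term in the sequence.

X goes B, D, F, H → J (letters move forward 2 places in the alphabet).
Y: -22, -18, -14, -10 → -6 (+4 each step).
Z: each term is the sum of the two before it, so 3, 6, 9, 15 → 24.
Combining the parts gives [x=J; y=-6; z=24].

[x=J; y=-6; z=24]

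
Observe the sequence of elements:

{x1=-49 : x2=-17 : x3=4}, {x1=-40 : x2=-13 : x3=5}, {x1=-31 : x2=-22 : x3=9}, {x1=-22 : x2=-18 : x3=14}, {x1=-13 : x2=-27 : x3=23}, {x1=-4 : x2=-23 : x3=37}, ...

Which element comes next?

{x1=5 : x2=-32 : x3=60}

X1: +9 each step; -49, -40, -31, -22, -13, -4 → 5.
X2 — alternating steps +4, −9, +4, −9, …: -17, -13, -22, -18, -27, -23 → -32.
X3: each term is the sum of the two before it; 4, 5, 9, 14, 23, 37 → 60.
Combining the parts gives {x1=5 : x2=-32 : x3=60}.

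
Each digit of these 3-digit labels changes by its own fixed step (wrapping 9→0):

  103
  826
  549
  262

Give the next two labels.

First digit goes 1, 8, 5, 2 → 9 → 6 (−3 each step, mod 10).
Second digit — +2 each step, mod 10: 0, 2, 4, 6 → 8 → 0.
Third digit goes 3, 6, 9, 2 → 5 → 8 (+3 each step, mod 10).
Putting the parts together: 985 and then 608.

985 then 608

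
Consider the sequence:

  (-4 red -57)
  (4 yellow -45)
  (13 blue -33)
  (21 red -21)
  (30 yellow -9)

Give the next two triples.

First component: -4, 4, 13, 21, 30 → 38 → 47 (alternating steps +8, +9, +8, +9, …).
Colour: repeats red → yellow → blue, so red, yellow, blue, red, yellow → blue → red.
Third component — +12 each step: -57, -45, -33, -21, -9 → 3 → 15.
Putting the parts together: (38 blue 3) and then (47 red 15).

(38 blue 3), (47 red 15)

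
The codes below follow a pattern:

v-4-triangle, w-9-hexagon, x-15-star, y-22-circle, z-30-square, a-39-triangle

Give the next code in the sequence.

Letter: letters move forward 1 place in the alphabet, wrapping Z→A, so v, w, x, y, z, a → b.
Second component: 4, 9, 15, 22, 30, 39 → 49 (differences are 5, 6, 7, … (increasing by 1 each time)).
Shape: repeats triangle → hexagon → star → circle → square; triangle, hexagon, star, circle, square, triangle → hexagon.
Combining the parts gives b-49-hexagon.

b-49-hexagon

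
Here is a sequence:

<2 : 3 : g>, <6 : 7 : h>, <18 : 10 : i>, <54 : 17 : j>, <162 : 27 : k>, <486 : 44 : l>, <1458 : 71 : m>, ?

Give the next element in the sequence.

First slot goes 2, 6, 18, 54, 162, 486, 1458 → 4374 (×3 each step).
For the second slot, each term is the sum of the two before it: 3, 7, 10, 17, 27, 44, 71 → 115.
Letter: letters move forward 1 place in the alphabet, so g, h, i, j, k, l, m → n.
Putting it together: <4374 : 115 : n>.

<4374 : 115 : n>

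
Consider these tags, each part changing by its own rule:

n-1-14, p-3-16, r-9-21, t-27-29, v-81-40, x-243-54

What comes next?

z-729-71

Letter: letters move forward 2 places in the alphabet; n, p, r, t, v, x → z.
Second component: 1, 3, 9, 27, 81, 243 → 729 (×3 each step).
Third component goes 14, 16, 21, 29, 40, 54 → 71 (differences are 2, 5, 8, … (increasing by 3 each time)).
So the next tag is z-729-71.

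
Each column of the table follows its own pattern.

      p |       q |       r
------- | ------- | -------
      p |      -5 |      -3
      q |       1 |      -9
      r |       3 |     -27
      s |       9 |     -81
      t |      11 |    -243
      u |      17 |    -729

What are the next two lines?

Column p: p, q, r, s, t, u → v → w (letters move forward 1 place in the alphabet).
Column q: alternating steps +6, +2, +6, +2, …; -5, 1, 3, 9, 11, 17 → 19 → 25.
Column r: ×3 each step, so -3, -9, -27, -81, -243, -729 → -2187 → -6561.
Putting the parts together: v  19  -2187 and then w  25  -6561.

v  19  -2187; w  25  -6561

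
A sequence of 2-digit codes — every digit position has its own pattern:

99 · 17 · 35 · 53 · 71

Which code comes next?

99

First digit — +2 each step, mod 10: 9, 1, 3, 5, 7 → 9.
Second digit: −2 each step, mod 10, so 9, 7, 5, 3, 1 → 9.
Combining the parts gives 99.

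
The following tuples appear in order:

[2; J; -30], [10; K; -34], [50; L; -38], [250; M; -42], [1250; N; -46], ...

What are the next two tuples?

For the first component, ×5 each step: 2, 10, 50, 250, 1250 → 6250 → 31250.
Letter — letters move forward 1 place in the alphabet: J, K, L, M, N → O → P.
Third component — −4 each step: -30, -34, -38, -42, -46 → -50 → -54.
Putting the parts together: [6250; O; -50] and then [31250; P; -54].

[6250; O; -50], [31250; P; -54]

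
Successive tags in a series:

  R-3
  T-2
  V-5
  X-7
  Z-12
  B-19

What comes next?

D-31

Letter: R, T, V, X, Z, B → D (letters move forward 2 places in the alphabet, wrapping Z→A).
For the second component, each term is the sum of the two before it: 3, 2, 5, 7, 12, 19 → 31.
Putting it together: D-31.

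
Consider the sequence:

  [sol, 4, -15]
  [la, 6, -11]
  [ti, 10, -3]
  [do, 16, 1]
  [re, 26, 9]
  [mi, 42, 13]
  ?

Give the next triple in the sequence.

[fa, 68, 21]

Note: runs through the solfège scale do→ti; sol, la, ti, do, re, mi → fa.
Second coordinate: each term is the sum of the two before it; 4, 6, 10, 16, 26, 42 → 68.
Third coordinate — alternating steps +4, +8, +4, +8, …: -15, -11, -3, 1, 9, 13 → 21.
Combining the parts gives [fa, 68, 21].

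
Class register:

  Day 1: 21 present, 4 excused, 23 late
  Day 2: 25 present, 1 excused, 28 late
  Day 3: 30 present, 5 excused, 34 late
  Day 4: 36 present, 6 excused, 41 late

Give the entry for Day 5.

43 present, 11 excused, 49 late

For the present, differences are 4, 5, 6, … (increasing by 1 each time): 21, 25, 30, 36 → 43.
Excused: each term is the sum of the two before it, so 4, 1, 5, 6 → 11.
Late — differences are 5, 6, 7, … (increasing by 1 each time): 23, 28, 34, 41 → 49.
So the next line is 43 present, 11 excused, 49 late.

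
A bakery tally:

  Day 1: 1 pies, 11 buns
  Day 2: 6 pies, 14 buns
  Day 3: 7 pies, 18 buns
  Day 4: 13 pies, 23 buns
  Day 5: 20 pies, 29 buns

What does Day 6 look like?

Pies — each term is the sum of the two before it: 1, 6, 7, 13, 20 → 33.
Buns — differences are 3, 4, 5, … (increasing by 1 each time): 11, 14, 18, 23, 29 → 36.
So the next record is 33 pies, 36 buns.

33 pies, 36 buns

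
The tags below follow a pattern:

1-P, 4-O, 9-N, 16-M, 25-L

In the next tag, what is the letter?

K

Letter — letters move back 1 place in the alphabet: P, O, N, M, L → K.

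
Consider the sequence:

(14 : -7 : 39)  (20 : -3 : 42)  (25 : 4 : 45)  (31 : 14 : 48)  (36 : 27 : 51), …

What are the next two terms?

(42 : 43 : 54), (47 : 62 : 57)

First slot: alternating steps +6, +5, +6, +5, …, so 14, 20, 25, 31, 36 → 42 → 47.
Second slot: -7, -3, 4, 14, 27 → 43 → 62 (differences are 4, 7, 10, … (increasing by 3 each time)).
For the third slot, +3 each step: 39, 42, 45, 48, 51 → 54 → 57.
So the next two terms are (42 : 43 : 54) and (47 : 62 : 57).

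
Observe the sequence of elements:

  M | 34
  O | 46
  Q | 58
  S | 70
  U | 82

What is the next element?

Letter goes M, O, Q, S, U → W (letters move forward 2 places in the alphabet).
Second coordinate goes 34, 46, 58, 70, 82 → 94 (+12 each step).
Combining the parts gives W | 94.

W | 94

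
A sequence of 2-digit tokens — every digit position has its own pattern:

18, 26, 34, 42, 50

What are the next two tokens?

First digit goes 1, 2, 3, 4, 5 → 6 → 7 (+1 each step, mod 10).
For the second digit, −2 each step, mod 10: 8, 6, 4, 2, 0 → 8 → 6.
So the next two tokens are 68 and 76.

68, 76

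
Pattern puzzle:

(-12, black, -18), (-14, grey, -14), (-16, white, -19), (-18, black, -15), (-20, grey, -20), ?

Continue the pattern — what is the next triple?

First entry: -12, -14, -16, -18, -20 → -22 (−2 each step).
Shade — repeats black → grey → white: black, grey, white, black, grey → white.
Third entry — alternating steps +4, −5, +4, −5, …: -18, -14, -19, -15, -20 → -16.
Putting it together: (-22, white, -16).

(-22, white, -16)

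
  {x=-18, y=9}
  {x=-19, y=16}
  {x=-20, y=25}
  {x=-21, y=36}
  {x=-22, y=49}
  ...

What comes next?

{x=-23, y=64}

For the x, −1 each step: -18, -19, -20, -21, -22 → -23.
Y goes 9, 16, 25, 36, 49 → 64 (perfect squares: 3², 4², 5², …).
Combining the parts gives {x=-23, y=64}.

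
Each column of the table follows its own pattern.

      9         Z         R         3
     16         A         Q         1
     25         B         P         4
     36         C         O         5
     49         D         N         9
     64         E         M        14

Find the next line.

81  F  L  23

First component — perfect squares: 3², 4², 5², …: 9, 16, 25, 36, 49, 64 → 81.
First letter goes Z, A, B, C, D, E → F (letters move forward 1 place in the alphabet, wrapping Z→A).
Second letter: R, Q, P, O, N, M → L (letters move back 1 place in the alphabet).
Fourth component: 3, 1, 4, 5, 9, 14 → 23 (each term is the sum of the two before it).
So the next line is 81  F  L  23.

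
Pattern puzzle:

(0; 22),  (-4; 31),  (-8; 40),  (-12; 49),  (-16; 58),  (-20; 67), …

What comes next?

First entry: 0, -4, -8, -12, -16, -20 → -24 (−4 each step).
Second entry: 22, 31, 40, 49, 58, 67 → 76 (+9 each step).
Combining the parts gives (-24; 76).

(-24; 76)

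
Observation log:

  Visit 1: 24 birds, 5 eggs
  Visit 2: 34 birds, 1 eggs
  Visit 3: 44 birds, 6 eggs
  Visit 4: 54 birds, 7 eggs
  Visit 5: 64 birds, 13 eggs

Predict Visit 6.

74 birds, 20 eggs

Birds: 24, 34, 44, 54, 64 → 74 (+10 each step).
Eggs — each term is the sum of the two before it: 5, 1, 6, 7, 13 → 20.
Putting it together: 74 birds, 20 eggs.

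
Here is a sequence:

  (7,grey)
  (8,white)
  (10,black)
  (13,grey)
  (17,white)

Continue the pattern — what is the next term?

(22,black)

First component: 7, 8, 10, 13, 17 → 22 (differences are 1, 2, 3, … (increasing by 1 each time)).
Shade: repeats grey → white → black, so grey, white, black, grey, white → black.
So the next term is (22,black).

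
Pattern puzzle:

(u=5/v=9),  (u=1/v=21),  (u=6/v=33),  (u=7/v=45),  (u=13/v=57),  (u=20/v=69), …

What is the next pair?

(u=33/v=81)

U: each term is the sum of the two before it, so 5, 1, 6, 7, 13, 20 → 33.
For the v, +12 each step: 9, 21, 33, 45, 57, 69 → 81.
Putting it together: (u=33/v=81).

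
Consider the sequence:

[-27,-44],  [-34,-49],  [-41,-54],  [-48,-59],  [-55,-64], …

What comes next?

First part: −7 each step, so -27, -34, -41, -48, -55 → -62.
Second part: −5 each step, so -44, -49, -54, -59, -64 → -69.
So the next term is [-62,-69].

[-62,-69]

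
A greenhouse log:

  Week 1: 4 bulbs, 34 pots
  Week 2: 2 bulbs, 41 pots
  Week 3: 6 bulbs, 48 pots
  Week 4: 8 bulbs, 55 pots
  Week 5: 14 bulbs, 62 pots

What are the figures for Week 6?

Bulbs: 4, 2, 6, 8, 14 → 22 (each term is the sum of the two before it).
Pots: +7 each step; 34, 41, 48, 55, 62 → 69.
Combining the parts gives 22 bulbs, 69 pots.

22 bulbs, 69 pots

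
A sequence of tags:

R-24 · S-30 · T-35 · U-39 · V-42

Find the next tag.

Letter goes R, S, T, U, V → W (letters move forward 1 place in the alphabet).
Second component: 24, 30, 35, 39, 42 → 44 (differences are 6, 5, 4, … (decreasing by 1 each time)).
So the next tag is W-44.

W-44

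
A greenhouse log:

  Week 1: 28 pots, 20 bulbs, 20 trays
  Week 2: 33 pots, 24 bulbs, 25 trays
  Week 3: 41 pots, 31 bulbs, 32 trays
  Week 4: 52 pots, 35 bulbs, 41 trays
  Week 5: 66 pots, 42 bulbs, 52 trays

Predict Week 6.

83 pots, 46 bulbs, 65 trays

Pots: differences are 5, 8, 11, … (increasing by 3 each time); 28, 33, 41, 52, 66 → 83.
Bulbs: alternating steps +4, +7, +4, +7, …, so 20, 24, 31, 35, 42 → 46.
Trays: 20, 25, 32, 41, 52 → 65 (differences are 5, 7, 9, … (increasing by 2 each time)).
So the next row is 83 pots, 46 bulbs, 65 trays.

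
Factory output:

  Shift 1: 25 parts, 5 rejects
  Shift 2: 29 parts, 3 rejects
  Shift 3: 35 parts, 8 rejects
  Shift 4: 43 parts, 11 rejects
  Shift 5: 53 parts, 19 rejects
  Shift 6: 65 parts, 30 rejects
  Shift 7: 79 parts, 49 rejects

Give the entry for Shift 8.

95 parts, 79 rejects

Parts: differences are 4, 6, 8, … (increasing by 2 each time); 25, 29, 35, 43, 53, 65, 79 → 95.
Rejects — each term is the sum of the two before it: 5, 3, 8, 11, 19, 30, 49 → 79.
So the next line is 95 parts, 79 rejects.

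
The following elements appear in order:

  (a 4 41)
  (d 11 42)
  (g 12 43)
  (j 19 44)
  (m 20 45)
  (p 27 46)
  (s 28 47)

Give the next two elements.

Letter goes a, d, g, j, m, p, s → v → y (letters move forward 3 places in the alphabet).
For the second part, alternating steps +7, +1, +7, +1, …: 4, 11, 12, 19, 20, 27, 28 → 35 → 36.
Third part: +1 each step, so 41, 42, 43, 44, 45, 46, 47 → 48 → 49.
Putting the parts together: (v 35 48) and then (y 36 49).

(v 35 48), (y 36 49)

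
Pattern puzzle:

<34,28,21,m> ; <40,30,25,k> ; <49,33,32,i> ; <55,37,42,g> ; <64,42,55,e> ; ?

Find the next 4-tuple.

First coordinate: alternating steps +6, +9, +6, +9, …, so 34, 40, 49, 55, 64 → 70.
Second coordinate goes 28, 30, 33, 37, 42 → 48 (differences are 2, 3, 4, … (increasing by 1 each time)).
Third coordinate: differences are 4, 7, 10, … (increasing by 3 each time); 21, 25, 32, 42, 55 → 71.
Letter: m, k, i, g, e → c (letters move back 2 places in the alphabet).
Combining the parts gives <70,48,71,c>.

<70,48,71,c>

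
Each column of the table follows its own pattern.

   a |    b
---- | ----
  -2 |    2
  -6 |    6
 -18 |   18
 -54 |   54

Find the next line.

Column a goes -2, -6, -18, -54 → -162 (×3 each step).
Column b goes 2, 6, 18, 54 → 162 (always the negative of the column a).
Combining the parts gives -162  162.

-162  162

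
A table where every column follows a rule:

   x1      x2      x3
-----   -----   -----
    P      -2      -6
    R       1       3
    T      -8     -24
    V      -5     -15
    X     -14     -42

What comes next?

For the column x1, letters move forward 2 places in the alphabet: P, R, T, V, X → Z.
Column x2 goes -2, 1, -8, -5, -14 → -11 (alternating steps +3, −9, +3, −9, …).
Column x3 goes -6, 3, -24, -15, -42 → -33 (always 3 × the column x2).
So the next line is Z  -11  -33.

Z  -11  -33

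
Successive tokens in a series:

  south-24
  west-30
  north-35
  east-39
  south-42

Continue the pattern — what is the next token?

Direction goes south, west, north, east, south → west (repeats south → west → north → east).
Second component: differences are 6, 5, 4, … (decreasing by 1 each time); 24, 30, 35, 39, 42 → 44.
So the next token is west-44.

west-44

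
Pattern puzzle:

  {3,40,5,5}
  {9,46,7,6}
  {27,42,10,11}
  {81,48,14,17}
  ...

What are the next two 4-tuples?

{243,44,19,28}, {729,50,25,45}

First component goes 3, 9, 27, 81 → 243 → 729 (×3 each step).
Second component: alternating steps +6, −4, +6, −4, …; 40, 46, 42, 48 → 44 → 50.
Third component: differences are 2, 3, 4, … (increasing by 1 each time); 5, 7, 10, 14 → 19 → 25.
For the fourth component, each term is the sum of the two before it: 5, 6, 11, 17 → 28 → 45.
So the next two 4-tuples are {243,44,19,28} and {729,50,25,45}.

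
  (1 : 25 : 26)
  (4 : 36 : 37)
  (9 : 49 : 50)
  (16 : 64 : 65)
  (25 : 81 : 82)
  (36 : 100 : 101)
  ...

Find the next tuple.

First coordinate goes 1, 4, 9, 16, 25, 36 → 49 (perfect squares: 1², 2², 3², …).
Second coordinate: 25, 36, 49, 64, 81, 100 → 121 (perfect squares: 5², 6², 7², …).
For the third coordinate, always 1 more than the second coordinate: 26, 37, 50, 65, 82, 101 → 122.
Putting it together: (49 : 121 : 122).

(49 : 121 : 122)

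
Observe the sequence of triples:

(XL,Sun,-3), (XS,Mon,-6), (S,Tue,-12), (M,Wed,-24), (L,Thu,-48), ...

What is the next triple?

Size — runs through clothing sizes XS→XL: XL, XS, S, M, L → XL.
Day: runs through the weekdays Mon→Sun; Sun, Mon, Tue, Wed, Thu → Fri.
Third coordinate: ×2 each step; -3, -6, -12, -24, -48 → -96.
So the next triple is (XL,Fri,-96).

(XL,Fri,-96)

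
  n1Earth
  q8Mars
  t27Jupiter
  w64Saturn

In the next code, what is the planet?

Uranus

Planet: runs through the planets Mercury→Neptune; Earth, Mars, Jupiter, Saturn → Uranus.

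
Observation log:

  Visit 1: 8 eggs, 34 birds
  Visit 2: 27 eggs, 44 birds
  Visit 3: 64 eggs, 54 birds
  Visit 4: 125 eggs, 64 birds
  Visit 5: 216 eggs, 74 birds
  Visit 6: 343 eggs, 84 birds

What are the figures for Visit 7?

512 eggs, 94 birds

Eggs goes 8, 27, 64, 125, 216, 343 → 512 (perfect cubes: 2³, 3³, 4³, …).
Birds: 34, 44, 54, 64, 74, 84 → 94 (+10 each step).
So the next row is 512 eggs, 94 birds.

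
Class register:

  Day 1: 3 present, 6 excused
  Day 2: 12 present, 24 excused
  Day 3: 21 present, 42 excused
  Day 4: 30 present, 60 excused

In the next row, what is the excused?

78

Present: +9 each step; 3, 12, 21, 30 → 39.
Excused goes 6, 24, 42, 60 → 78 (always 2 × the present).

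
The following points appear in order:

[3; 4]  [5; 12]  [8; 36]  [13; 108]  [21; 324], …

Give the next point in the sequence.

[34; 972]

First slot goes 3, 5, 8, 13, 21 → 34 (each term is the sum of the two before it).
Second slot goes 4, 12, 36, 108, 324 → 972 (×3 each step).
Putting it together: [34; 972].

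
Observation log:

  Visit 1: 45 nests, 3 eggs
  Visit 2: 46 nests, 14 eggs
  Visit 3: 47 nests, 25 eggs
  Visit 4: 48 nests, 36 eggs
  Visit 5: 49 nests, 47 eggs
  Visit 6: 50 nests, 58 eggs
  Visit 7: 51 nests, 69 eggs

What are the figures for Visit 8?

52 nests, 80 eggs

Nests: 45, 46, 47, 48, 49, 50, 51 → 52 (+1 each step).
Eggs: +11 each step, so 3, 14, 25, 36, 47, 58, 69 → 80.
Combining the parts gives 52 nests, 80 eggs.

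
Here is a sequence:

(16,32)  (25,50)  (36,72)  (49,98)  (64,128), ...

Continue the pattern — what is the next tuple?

(81,162)

First slot: perfect squares: 4², 5², 6², …; 16, 25, 36, 49, 64 → 81.
Second slot goes 32, 50, 72, 98, 128 → 162 (always 2 × the first slot).
So the next tuple is (81,162).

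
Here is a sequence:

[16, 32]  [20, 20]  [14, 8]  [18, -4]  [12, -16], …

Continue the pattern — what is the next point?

[16, -28]

First coordinate: alternating steps +4, −6, +4, −6, …; 16, 20, 14, 18, 12 → 16.
Second coordinate goes 32, 20, 8, -4, -16 → -28 (−12 each step).
Putting it together: [16, -28].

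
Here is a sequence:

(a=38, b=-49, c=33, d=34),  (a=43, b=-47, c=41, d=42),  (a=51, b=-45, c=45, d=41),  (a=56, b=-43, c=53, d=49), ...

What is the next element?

A: alternating steps +5, +8, +5, +8, …; 38, 43, 51, 56 → 64.
B: -49, -47, -45, -43 → -41 (+2 each step).
C — alternating steps +8, +4, +8, +4, …: 33, 41, 45, 53 → 57.
D — alternating steps +8, −1, +8, −1, …: 34, 42, 41, 49 → 48.
So the next element is (a=64, b=-41, c=57, d=48).

(a=64, b=-41, c=57, d=48)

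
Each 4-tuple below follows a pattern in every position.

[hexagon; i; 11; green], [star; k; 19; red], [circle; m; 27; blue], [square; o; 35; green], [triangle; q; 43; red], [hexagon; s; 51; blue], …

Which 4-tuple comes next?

Shape: hexagon, star, circle, square, triangle, hexagon → star (repeats hexagon → star → circle → square → triangle).
Letter — letters move forward 2 places in the alphabet: i, k, m, o, q, s → u.
Third value — +8 each step: 11, 19, 27, 35, 43, 51 → 59.
Colour: repeats green → red → blue; green, red, blue, green, red, blue → green.
Combining the parts gives [star; u; 59; green].

[star; u; 59; green]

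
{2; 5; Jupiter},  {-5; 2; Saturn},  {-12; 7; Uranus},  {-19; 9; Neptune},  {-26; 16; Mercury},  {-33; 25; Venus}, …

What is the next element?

First entry: −7 each step; 2, -5, -12, -19, -26, -33 → -40.
Second entry: each term is the sum of the two before it; 5, 2, 7, 9, 16, 25 → 41.
Planet: runs through the planets Mercury→Neptune; Jupiter, Saturn, Uranus, Neptune, Mercury, Venus → Earth.
Combining the parts gives {-40; 41; Earth}.

{-40; 41; Earth}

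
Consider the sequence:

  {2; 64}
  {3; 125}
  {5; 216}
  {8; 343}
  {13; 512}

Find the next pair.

{21; 729}

First part: each term is the sum of the two before it, so 2, 3, 5, 8, 13 → 21.
Second part: perfect cubes: 4³, 5³, 6³, …; 64, 125, 216, 343, 512 → 729.
So the next pair is {21; 729}.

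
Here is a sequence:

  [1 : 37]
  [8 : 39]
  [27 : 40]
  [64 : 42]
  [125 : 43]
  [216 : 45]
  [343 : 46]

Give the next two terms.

[512 : 48], [729 : 49]

First entry — perfect cubes: 1³, 2³, 3³, …: 1, 8, 27, 64, 125, 216, 343 → 512 → 729.
Second entry: alternating steps +2, +1, +2, +1, …, so 37, 39, 40, 42, 43, 45, 46 → 48 → 49.
So the next two terms are [512 : 48] and [729 : 49].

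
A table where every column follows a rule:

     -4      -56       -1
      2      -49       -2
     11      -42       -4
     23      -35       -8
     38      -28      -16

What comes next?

First component: -4, 2, 11, 23, 38 → 56 (differences are 6, 9, 12, … (increasing by 3 each time)).
Second component — +7 each step: -56, -49, -42, -35, -28 → -21.
Third component goes -1, -2, -4, -8, -16 → -32 (×2 each step).
Putting it together: 56  -21  -32.

56  -21  -32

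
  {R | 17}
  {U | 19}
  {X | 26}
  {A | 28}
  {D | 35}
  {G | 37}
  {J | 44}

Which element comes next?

{M | 46}

For the letter, letters move forward 3 places in the alphabet, wrapping Z→A: R, U, X, A, D, G, J → M.
Second entry: alternating steps +2, +7, +2, +7, …; 17, 19, 26, 28, 35, 37, 44 → 46.
Combining the parts gives {M | 46}.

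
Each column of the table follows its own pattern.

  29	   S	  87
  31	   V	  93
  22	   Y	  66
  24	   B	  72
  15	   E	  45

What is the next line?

First component — alternating steps +2, −9, +2, −9, …: 29, 31, 22, 24, 15 → 17.
Letter — letters move forward 3 places in the alphabet, wrapping Z→A: S, V, Y, B, E → H.
For the third component, always 3 × the first component: 87, 93, 66, 72, 45 → 51.
Putting it together: 17  H  51.

17  H  51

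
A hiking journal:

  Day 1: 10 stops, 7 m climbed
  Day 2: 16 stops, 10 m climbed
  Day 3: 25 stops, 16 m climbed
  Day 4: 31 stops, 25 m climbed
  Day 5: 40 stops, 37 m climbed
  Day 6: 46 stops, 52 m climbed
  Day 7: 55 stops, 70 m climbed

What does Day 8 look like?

Stops goes 10, 16, 25, 31, 40, 46, 55 → 61 (alternating steps +6, +9, +6, +9, …).
M climbed: 7, 10, 16, 25, 37, 52, 70 → 91 (differences are 3, 6, 9, … (increasing by 3 each time)).
So the next row is 61 stops, 91 m climbed.

61 stops, 91 m climbed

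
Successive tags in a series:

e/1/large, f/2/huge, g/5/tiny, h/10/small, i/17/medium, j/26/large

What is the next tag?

k/37/huge

Letter: e, f, g, h, i, j → k (letters move forward 1 place in the alphabet).
Second component — differences are 1, 3, 5, … (increasing by 2 each time): 1, 2, 5, 10, 17, 26 → 37.
Size: repeats large → huge → tiny → small → medium, so large, huge, tiny, small, medium, large → huge.
So the next tag is k/37/huge.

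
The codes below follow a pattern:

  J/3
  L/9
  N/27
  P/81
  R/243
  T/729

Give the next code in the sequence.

V/2187

For the letter, letters move forward 2 places in the alphabet: J, L, N, P, R, T → V.
Second component goes 3, 9, 27, 81, 243, 729 → 2187 (×3 each step).
Putting it together: V/2187.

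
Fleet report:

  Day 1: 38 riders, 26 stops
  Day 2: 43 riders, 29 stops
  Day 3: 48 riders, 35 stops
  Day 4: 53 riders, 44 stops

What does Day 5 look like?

For the riders, +5 each step: 38, 43, 48, 53 → 58.
Stops — differences are 3, 6, 9, … (increasing by 3 each time): 26, 29, 35, 44 → 56.
Putting it together: 58 riders, 56 stops.

58 riders, 56 stops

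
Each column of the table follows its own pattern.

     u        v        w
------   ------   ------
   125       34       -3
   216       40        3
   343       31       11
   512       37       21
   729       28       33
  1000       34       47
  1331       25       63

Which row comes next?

1728  31  81

Column u: 125, 216, 343, 512, 729, 1000, 1331 → 1728 (perfect cubes: 5³, 6³, 7³, …).
Column v: alternating steps +6, −9, +6, −9, …; 34, 40, 31, 37, 28, 34, 25 → 31.
Column w — differences are 6, 8, 10, … (increasing by 2 each time): -3, 3, 11, 21, 33, 47, 63 → 81.
So the next row is 1728  31  81.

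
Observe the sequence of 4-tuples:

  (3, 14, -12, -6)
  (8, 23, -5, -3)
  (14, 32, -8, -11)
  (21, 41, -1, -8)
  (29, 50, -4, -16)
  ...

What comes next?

(38, 59, 3, -13)

First entry: differences are 5, 6, 7, … (increasing by 1 each time); 3, 8, 14, 21, 29 → 38.
For the second entry, +9 each step: 14, 23, 32, 41, 50 → 59.
Third entry: alternating steps +7, −3, +7, −3, …; -12, -5, -8, -1, -4 → 3.
Fourth entry: alternating steps +3, −8, +3, −8, …, so -6, -3, -11, -8, -16 → -13.
Putting it together: (38, 59, 3, -13).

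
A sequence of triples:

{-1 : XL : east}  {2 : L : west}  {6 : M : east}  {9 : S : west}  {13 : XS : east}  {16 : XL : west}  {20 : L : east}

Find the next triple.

{23 : M : west}

First entry — alternating steps +3, +4, +3, +4, …: -1, 2, 6, 9, 13, 16, 20 → 23.
Size: repeats XL → L → M → S → XS; XL, L, M, S, XS, XL, L → M.
Direction: alternates east ↔ west; east, west, east, west, east, west, east → west.
So the next triple is {23 : M : west}.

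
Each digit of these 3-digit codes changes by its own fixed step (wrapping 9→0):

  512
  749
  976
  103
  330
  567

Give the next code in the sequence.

794

First digit goes 5, 7, 9, 1, 3, 5 → 7 (+2 each step, mod 10).
Second digit: 1, 4, 7, 0, 3, 6 → 9 (+3 each step, mod 10).
Third digit — −3 each step, mod 10: 2, 9, 6, 3, 0, 7 → 4.
Combining the parts gives 794.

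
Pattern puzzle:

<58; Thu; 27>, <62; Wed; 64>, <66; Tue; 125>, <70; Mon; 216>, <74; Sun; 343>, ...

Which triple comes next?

<78; Sat; 512>

First component: +4 each step, so 58, 62, 66, 70, 74 → 78.
Day: Thu, Wed, Tue, Mon, Sun → Sat (runs backward through the weekdays Mon→Sun).
For the third component, perfect cubes: 3³, 4³, 5³, …: 27, 64, 125, 216, 343 → 512.
Combining the parts gives <78; Sat; 512>.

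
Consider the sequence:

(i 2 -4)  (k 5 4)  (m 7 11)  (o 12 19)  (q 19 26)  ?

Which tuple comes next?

(s 31 34)

Letter: letters move forward 2 places in the alphabet; i, k, m, o, q → s.
Second slot: each term is the sum of the two before it, so 2, 5, 7, 12, 19 → 31.
For the third slot, alternating steps +8, +7, +8, +7, …: -4, 4, 11, 19, 26 → 34.
Putting it together: (s 31 34).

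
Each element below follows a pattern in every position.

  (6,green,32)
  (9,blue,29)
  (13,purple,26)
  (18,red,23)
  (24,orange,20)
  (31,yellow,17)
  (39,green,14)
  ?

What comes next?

First part: 6, 9, 13, 18, 24, 31, 39 → 48 (differences are 3, 4, 5, … (increasing by 1 each time)).
Colour — repeats green → blue → purple → red → orange → yellow: green, blue, purple, red, orange, yellow, green → blue.
For the third part, −3 each step: 32, 29, 26, 23, 20, 17, 14 → 11.
Putting it together: (48,blue,11).

(48,blue,11)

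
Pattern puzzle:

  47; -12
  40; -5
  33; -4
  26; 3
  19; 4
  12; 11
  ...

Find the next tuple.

5; 12

First entry: −7 each step; 47, 40, 33, 26, 19, 12 → 5.
Second entry — alternating steps +7, +1, +7, +1, …: -12, -5, -4, 3, 4, 11 → 12.
So the next tuple is 5; 12.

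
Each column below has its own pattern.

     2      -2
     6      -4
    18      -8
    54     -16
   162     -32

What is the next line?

First component goes 2, 6, 18, 54, 162 → 486 (×3 each step).
Second component: ×2 each step; -2, -4, -8, -16, -32 → -64.
So the next line is 486  -64.

486  -64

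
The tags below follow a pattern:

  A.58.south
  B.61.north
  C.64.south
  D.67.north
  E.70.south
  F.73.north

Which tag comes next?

Letter: letters move forward 1 place in the alphabet; A, B, C, D, E, F → G.
For the second component, +3 each step: 58, 61, 64, 67, 70, 73 → 76.
Direction — alternates south ↔ north: south, north, south, north, south, north → south.
Combining the parts gives G.76.south.

G.76.south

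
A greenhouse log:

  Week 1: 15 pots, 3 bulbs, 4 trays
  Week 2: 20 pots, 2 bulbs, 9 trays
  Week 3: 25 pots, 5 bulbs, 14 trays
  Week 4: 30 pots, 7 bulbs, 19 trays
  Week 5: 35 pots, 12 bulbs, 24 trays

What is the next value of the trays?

For the pots, +5 each step: 15, 20, 25, 30, 35 → 40.
Trays: 4, 9, 14, 19, 24 → 29 (always 11 less than the pots).

29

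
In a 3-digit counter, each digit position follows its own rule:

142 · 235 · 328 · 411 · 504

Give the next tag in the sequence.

697

First digit goes 1, 2, 3, 4, 5 → 6 (+1 each step, mod 10).
Second digit: 4, 3, 2, 1, 0 → 9 (−1 each step, mod 10).
Third digit goes 2, 5, 8, 1, 4 → 7 (+3 each step, mod 10).
So the next tag is 697.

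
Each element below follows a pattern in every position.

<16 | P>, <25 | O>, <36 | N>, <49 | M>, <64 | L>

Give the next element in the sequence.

First entry: perfect squares: 4², 5², 6², …; 16, 25, 36, 49, 64 → 81.
Letter goes P, O, N, M, L → K (letters move back 1 place in the alphabet).
Putting it together: <81 | K>.

<81 | K>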